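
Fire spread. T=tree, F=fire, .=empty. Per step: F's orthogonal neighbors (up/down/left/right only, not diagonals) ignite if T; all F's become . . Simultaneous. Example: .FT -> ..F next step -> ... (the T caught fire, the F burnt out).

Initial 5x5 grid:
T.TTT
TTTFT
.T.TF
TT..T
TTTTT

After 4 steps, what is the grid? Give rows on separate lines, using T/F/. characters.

Step 1: 5 trees catch fire, 2 burn out
  T.TFT
  TTF.F
  .T.F.
  TT..F
  TTTTT
Step 2: 4 trees catch fire, 5 burn out
  T.F.F
  TF...
  .T...
  TT...
  TTTTF
Step 3: 3 trees catch fire, 4 burn out
  T....
  F....
  .F...
  TT...
  TTTF.
Step 4: 3 trees catch fire, 3 burn out
  F....
  .....
  .....
  TF...
  TTF..

F....
.....
.....
TF...
TTF..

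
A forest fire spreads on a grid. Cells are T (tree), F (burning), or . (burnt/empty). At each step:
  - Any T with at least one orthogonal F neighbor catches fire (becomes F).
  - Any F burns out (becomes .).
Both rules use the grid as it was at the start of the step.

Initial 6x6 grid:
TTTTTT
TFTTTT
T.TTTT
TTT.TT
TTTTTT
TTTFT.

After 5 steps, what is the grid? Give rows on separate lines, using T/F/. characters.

Step 1: 6 trees catch fire, 2 burn out
  TFTTTT
  F.FTTT
  T.TTTT
  TTT.TT
  TTTFTT
  TTF.F.
Step 2: 8 trees catch fire, 6 burn out
  F.FTTT
  ...FTT
  F.FTTT
  TTT.TT
  TTF.FT
  TF....
Step 3: 9 trees catch fire, 8 burn out
  ...FTT
  ....FT
  ...FTT
  FTF.FT
  TF...F
  F.....
Step 4: 6 trees catch fire, 9 burn out
  ....FT
  .....F
  ....FT
  .F...F
  F.....
  ......
Step 5: 2 trees catch fire, 6 burn out
  .....F
  ......
  .....F
  ......
  ......
  ......

.....F
......
.....F
......
......
......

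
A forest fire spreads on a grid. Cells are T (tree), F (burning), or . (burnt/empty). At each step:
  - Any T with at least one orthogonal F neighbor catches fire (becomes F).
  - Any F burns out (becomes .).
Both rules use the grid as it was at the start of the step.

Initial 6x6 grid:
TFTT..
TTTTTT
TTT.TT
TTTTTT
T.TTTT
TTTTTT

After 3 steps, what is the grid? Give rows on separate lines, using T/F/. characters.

Step 1: 3 trees catch fire, 1 burn out
  F.FT..
  TFTTTT
  TTT.TT
  TTTTTT
  T.TTTT
  TTTTTT
Step 2: 4 trees catch fire, 3 burn out
  ...F..
  F.FTTT
  TFT.TT
  TTTTTT
  T.TTTT
  TTTTTT
Step 3: 4 trees catch fire, 4 burn out
  ......
  ...FTT
  F.F.TT
  TFTTTT
  T.TTTT
  TTTTTT

......
...FTT
F.F.TT
TFTTTT
T.TTTT
TTTTTT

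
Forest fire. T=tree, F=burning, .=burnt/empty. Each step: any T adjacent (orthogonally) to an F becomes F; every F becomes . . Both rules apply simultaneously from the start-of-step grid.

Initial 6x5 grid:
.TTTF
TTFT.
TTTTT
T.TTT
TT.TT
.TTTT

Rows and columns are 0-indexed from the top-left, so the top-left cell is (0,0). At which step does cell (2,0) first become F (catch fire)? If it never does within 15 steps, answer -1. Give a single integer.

Step 1: cell (2,0)='T' (+5 fires, +2 burnt)
Step 2: cell (2,0)='T' (+5 fires, +5 burnt)
Step 3: cell (2,0)='F' (+3 fires, +5 burnt)
  -> target ignites at step 3
Step 4: cell (2,0)='.' (+3 fires, +3 burnt)
Step 5: cell (2,0)='.' (+3 fires, +3 burnt)
Step 6: cell (2,0)='.' (+3 fires, +3 burnt)
Step 7: cell (2,0)='.' (+1 fires, +3 burnt)
Step 8: cell (2,0)='.' (+0 fires, +1 burnt)
  fire out at step 8

3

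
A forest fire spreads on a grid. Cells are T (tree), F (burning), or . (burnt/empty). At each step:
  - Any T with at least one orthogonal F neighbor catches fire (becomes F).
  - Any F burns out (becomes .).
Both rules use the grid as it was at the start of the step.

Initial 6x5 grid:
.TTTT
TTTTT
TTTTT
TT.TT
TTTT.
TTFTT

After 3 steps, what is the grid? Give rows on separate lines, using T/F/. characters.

Step 1: 3 trees catch fire, 1 burn out
  .TTTT
  TTTTT
  TTTTT
  TT.TT
  TTFT.
  TF.FT
Step 2: 4 trees catch fire, 3 burn out
  .TTTT
  TTTTT
  TTTTT
  TT.TT
  TF.F.
  F...F
Step 3: 3 trees catch fire, 4 burn out
  .TTTT
  TTTTT
  TTTTT
  TF.FT
  F....
  .....

.TTTT
TTTTT
TTTTT
TF.FT
F....
.....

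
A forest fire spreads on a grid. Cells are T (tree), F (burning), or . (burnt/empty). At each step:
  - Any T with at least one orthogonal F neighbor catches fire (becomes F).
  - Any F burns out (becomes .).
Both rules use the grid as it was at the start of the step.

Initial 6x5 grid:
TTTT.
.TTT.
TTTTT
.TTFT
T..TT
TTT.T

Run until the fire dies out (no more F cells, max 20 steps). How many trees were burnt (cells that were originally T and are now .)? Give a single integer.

Step 1: +4 fires, +1 burnt (F count now 4)
Step 2: +5 fires, +4 burnt (F count now 5)
Step 3: +4 fires, +5 burnt (F count now 4)
Step 4: +3 fires, +4 burnt (F count now 3)
Step 5: +1 fires, +3 burnt (F count now 1)
Step 6: +1 fires, +1 burnt (F count now 1)
Step 7: +0 fires, +1 burnt (F count now 0)
Fire out after step 7
Initially T: 22, now '.': 26
Total burnt (originally-T cells now '.'): 18

Answer: 18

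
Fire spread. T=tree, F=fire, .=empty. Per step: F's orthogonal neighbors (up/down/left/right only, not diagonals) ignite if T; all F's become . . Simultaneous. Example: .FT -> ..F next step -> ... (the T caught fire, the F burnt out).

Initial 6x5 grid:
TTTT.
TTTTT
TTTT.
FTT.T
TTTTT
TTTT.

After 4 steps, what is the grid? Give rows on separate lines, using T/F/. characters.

Step 1: 3 trees catch fire, 1 burn out
  TTTT.
  TTTTT
  FTTT.
  .FT.T
  FTTTT
  TTTT.
Step 2: 5 trees catch fire, 3 burn out
  TTTT.
  FTTTT
  .FTT.
  ..F.T
  .FTTT
  FTTT.
Step 3: 5 trees catch fire, 5 burn out
  FTTT.
  .FTTT
  ..FT.
  ....T
  ..FTT
  .FTT.
Step 4: 5 trees catch fire, 5 burn out
  .FTT.
  ..FTT
  ...F.
  ....T
  ...FT
  ..FT.

.FTT.
..FTT
...F.
....T
...FT
..FT.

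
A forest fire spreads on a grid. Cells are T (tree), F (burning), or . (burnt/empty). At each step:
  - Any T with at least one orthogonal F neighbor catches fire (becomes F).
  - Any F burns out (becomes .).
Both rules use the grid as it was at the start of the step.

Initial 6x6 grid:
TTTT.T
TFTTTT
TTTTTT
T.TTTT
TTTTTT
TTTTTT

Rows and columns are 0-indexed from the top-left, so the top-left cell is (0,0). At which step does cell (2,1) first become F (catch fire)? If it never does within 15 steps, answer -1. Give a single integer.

Step 1: cell (2,1)='F' (+4 fires, +1 burnt)
  -> target ignites at step 1
Step 2: cell (2,1)='.' (+5 fires, +4 burnt)
Step 3: cell (2,1)='.' (+5 fires, +5 burnt)
Step 4: cell (2,1)='.' (+5 fires, +5 burnt)
Step 5: cell (2,1)='.' (+7 fires, +5 burnt)
Step 6: cell (2,1)='.' (+4 fires, +7 burnt)
Step 7: cell (2,1)='.' (+2 fires, +4 burnt)
Step 8: cell (2,1)='.' (+1 fires, +2 burnt)
Step 9: cell (2,1)='.' (+0 fires, +1 burnt)
  fire out at step 9

1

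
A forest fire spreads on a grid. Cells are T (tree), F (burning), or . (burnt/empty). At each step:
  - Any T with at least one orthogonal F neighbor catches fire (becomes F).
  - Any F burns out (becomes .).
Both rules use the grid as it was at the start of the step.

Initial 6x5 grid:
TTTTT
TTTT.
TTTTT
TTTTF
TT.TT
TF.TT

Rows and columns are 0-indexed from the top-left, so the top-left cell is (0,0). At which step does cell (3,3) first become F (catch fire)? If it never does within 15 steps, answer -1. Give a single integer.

Step 1: cell (3,3)='F' (+5 fires, +2 burnt)
  -> target ignites at step 1
Step 2: cell (3,3)='.' (+6 fires, +5 burnt)
Step 3: cell (3,3)='.' (+5 fires, +6 burnt)
Step 4: cell (3,3)='.' (+4 fires, +5 burnt)
Step 5: cell (3,3)='.' (+4 fires, +4 burnt)
Step 6: cell (3,3)='.' (+1 fires, +4 burnt)
Step 7: cell (3,3)='.' (+0 fires, +1 burnt)
  fire out at step 7

1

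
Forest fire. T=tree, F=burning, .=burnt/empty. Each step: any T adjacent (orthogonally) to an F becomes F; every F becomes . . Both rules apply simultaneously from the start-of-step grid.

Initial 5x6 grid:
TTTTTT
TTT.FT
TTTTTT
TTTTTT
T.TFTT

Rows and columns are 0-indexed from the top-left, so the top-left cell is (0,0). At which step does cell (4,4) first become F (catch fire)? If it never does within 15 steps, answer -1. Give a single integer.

Step 1: cell (4,4)='F' (+6 fires, +2 burnt)
  -> target ignites at step 1
Step 2: cell (4,4)='.' (+7 fires, +6 burnt)
Step 3: cell (4,4)='.' (+4 fires, +7 burnt)
Step 4: cell (4,4)='.' (+4 fires, +4 burnt)
Step 5: cell (4,4)='.' (+4 fires, +4 burnt)
Step 6: cell (4,4)='.' (+1 fires, +4 burnt)
Step 7: cell (4,4)='.' (+0 fires, +1 burnt)
  fire out at step 7

1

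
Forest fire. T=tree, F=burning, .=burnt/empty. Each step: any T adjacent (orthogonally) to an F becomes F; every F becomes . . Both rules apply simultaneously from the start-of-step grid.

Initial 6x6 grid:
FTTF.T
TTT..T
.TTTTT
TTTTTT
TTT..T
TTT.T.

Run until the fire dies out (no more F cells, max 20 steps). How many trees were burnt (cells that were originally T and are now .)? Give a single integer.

Step 1: +3 fires, +2 burnt (F count now 3)
Step 2: +2 fires, +3 burnt (F count now 2)
Step 3: +2 fires, +2 burnt (F count now 2)
Step 4: +3 fires, +2 burnt (F count now 3)
Step 5: +5 fires, +3 burnt (F count now 5)
Step 6: +5 fires, +5 burnt (F count now 5)
Step 7: +3 fires, +5 burnt (F count now 3)
Step 8: +2 fires, +3 burnt (F count now 2)
Step 9: +0 fires, +2 burnt (F count now 0)
Fire out after step 9
Initially T: 26, now '.': 35
Total burnt (originally-T cells now '.'): 25

Answer: 25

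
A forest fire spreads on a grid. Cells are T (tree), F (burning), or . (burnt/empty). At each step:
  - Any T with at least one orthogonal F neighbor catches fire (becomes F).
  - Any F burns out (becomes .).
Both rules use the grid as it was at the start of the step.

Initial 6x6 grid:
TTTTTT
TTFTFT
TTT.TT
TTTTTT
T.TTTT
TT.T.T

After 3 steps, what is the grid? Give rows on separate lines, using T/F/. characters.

Step 1: 7 trees catch fire, 2 burn out
  TTFTFT
  TF.F.F
  TTF.FT
  TTTTTT
  T.TTTT
  TT.T.T
Step 2: 8 trees catch fire, 7 burn out
  TF.F.F
  F.....
  TF...F
  TTFTFT
  T.TTTT
  TT.T.T
Step 3: 7 trees catch fire, 8 burn out
  F.....
  ......
  F.....
  TF.F.F
  T.FTFT
  TT.T.T

F.....
......
F.....
TF.F.F
T.FTFT
TT.T.T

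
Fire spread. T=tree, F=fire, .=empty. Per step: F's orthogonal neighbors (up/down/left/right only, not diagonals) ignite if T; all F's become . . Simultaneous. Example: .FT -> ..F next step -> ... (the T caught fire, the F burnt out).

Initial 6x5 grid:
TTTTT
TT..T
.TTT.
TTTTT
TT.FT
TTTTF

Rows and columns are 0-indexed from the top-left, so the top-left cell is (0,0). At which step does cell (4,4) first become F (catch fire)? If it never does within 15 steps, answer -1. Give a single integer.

Step 1: cell (4,4)='F' (+3 fires, +2 burnt)
  -> target ignites at step 1
Step 2: cell (4,4)='.' (+4 fires, +3 burnt)
Step 3: cell (4,4)='.' (+3 fires, +4 burnt)
Step 4: cell (4,4)='.' (+4 fires, +3 burnt)
Step 5: cell (4,4)='.' (+2 fires, +4 burnt)
Step 6: cell (4,4)='.' (+2 fires, +2 burnt)
Step 7: cell (4,4)='.' (+2 fires, +2 burnt)
Step 8: cell (4,4)='.' (+1 fires, +2 burnt)
Step 9: cell (4,4)='.' (+1 fires, +1 burnt)
Step 10: cell (4,4)='.' (+1 fires, +1 burnt)
Step 11: cell (4,4)='.' (+0 fires, +1 burnt)
  fire out at step 11

1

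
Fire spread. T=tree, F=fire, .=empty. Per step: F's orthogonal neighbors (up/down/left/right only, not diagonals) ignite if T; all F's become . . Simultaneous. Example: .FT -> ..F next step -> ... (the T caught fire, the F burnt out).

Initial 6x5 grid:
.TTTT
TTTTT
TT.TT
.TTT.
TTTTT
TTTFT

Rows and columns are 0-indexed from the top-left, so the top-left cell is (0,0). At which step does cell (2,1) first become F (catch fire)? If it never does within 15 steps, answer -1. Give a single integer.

Step 1: cell (2,1)='T' (+3 fires, +1 burnt)
Step 2: cell (2,1)='T' (+4 fires, +3 burnt)
Step 3: cell (2,1)='T' (+4 fires, +4 burnt)
Step 4: cell (2,1)='T' (+4 fires, +4 burnt)
Step 5: cell (2,1)='F' (+4 fires, +4 burnt)
  -> target ignites at step 5
Step 6: cell (2,1)='.' (+4 fires, +4 burnt)
Step 7: cell (2,1)='.' (+2 fires, +4 burnt)
Step 8: cell (2,1)='.' (+0 fires, +2 burnt)
  fire out at step 8

5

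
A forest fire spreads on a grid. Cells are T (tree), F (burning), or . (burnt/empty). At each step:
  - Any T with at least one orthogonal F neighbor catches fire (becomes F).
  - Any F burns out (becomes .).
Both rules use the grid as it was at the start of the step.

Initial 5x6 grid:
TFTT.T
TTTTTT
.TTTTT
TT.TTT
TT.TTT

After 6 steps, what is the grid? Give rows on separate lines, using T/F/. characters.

Step 1: 3 trees catch fire, 1 burn out
  F.FT.T
  TFTTTT
  .TTTTT
  TT.TTT
  TT.TTT
Step 2: 4 trees catch fire, 3 burn out
  ...F.T
  F.FTTT
  .FTTTT
  TT.TTT
  TT.TTT
Step 3: 3 trees catch fire, 4 burn out
  .....T
  ...FTT
  ..FTTT
  TF.TTT
  TT.TTT
Step 4: 4 trees catch fire, 3 burn out
  .....T
  ....FT
  ...FTT
  F..TTT
  TF.TTT
Step 5: 4 trees catch fire, 4 burn out
  .....T
  .....F
  ....FT
  ...FTT
  F..TTT
Step 6: 4 trees catch fire, 4 burn out
  .....F
  ......
  .....F
  ....FT
  ...FTT

.....F
......
.....F
....FT
...FTT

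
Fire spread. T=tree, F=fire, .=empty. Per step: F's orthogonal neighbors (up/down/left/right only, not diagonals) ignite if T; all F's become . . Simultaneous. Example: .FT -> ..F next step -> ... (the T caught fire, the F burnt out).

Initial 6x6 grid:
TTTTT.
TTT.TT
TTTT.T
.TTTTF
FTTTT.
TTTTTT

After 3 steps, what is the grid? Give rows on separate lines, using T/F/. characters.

Step 1: 4 trees catch fire, 2 burn out
  TTTTT.
  TTT.TT
  TTTT.F
  .TTTF.
  .FTTT.
  FTTTTT
Step 2: 6 trees catch fire, 4 burn out
  TTTTT.
  TTT.TF
  TTTT..
  .FTF..
  ..FTF.
  .FTTTT
Step 3: 7 trees catch fire, 6 burn out
  TTTTT.
  TTT.F.
  TFTF..
  ..F...
  ...F..
  ..FTFT

TTTTT.
TTT.F.
TFTF..
..F...
...F..
..FTFT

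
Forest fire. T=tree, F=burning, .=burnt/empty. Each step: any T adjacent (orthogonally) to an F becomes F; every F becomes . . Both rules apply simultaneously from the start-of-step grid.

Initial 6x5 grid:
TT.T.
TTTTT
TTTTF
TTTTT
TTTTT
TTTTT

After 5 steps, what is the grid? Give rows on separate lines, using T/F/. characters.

Step 1: 3 trees catch fire, 1 burn out
  TT.T.
  TTTTF
  TTTF.
  TTTTF
  TTTTT
  TTTTT
Step 2: 4 trees catch fire, 3 burn out
  TT.T.
  TTTF.
  TTF..
  TTTF.
  TTTTF
  TTTTT
Step 3: 6 trees catch fire, 4 burn out
  TT.F.
  TTF..
  TF...
  TTF..
  TTTF.
  TTTTF
Step 4: 5 trees catch fire, 6 burn out
  TT...
  TF...
  F....
  TF...
  TTF..
  TTTF.
Step 5: 5 trees catch fire, 5 burn out
  TF...
  F....
  .....
  F....
  TF...
  TTF..

TF...
F....
.....
F....
TF...
TTF..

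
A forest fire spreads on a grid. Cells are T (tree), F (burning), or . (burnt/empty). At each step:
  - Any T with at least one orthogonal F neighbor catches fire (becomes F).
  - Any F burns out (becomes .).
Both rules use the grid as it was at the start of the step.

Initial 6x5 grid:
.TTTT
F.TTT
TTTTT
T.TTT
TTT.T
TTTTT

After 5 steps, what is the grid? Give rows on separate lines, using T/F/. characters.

Step 1: 1 trees catch fire, 1 burn out
  .TTTT
  ..TTT
  FTTTT
  T.TTT
  TTT.T
  TTTTT
Step 2: 2 trees catch fire, 1 burn out
  .TTTT
  ..TTT
  .FTTT
  F.TTT
  TTT.T
  TTTTT
Step 3: 2 trees catch fire, 2 burn out
  .TTTT
  ..TTT
  ..FTT
  ..TTT
  FTT.T
  TTTTT
Step 4: 5 trees catch fire, 2 burn out
  .TTTT
  ..FTT
  ...FT
  ..FTT
  .FT.T
  FTTTT
Step 5: 6 trees catch fire, 5 burn out
  .TFTT
  ...FT
  ....F
  ...FT
  ..F.T
  .FTTT

.TFTT
...FT
....F
...FT
..F.T
.FTTT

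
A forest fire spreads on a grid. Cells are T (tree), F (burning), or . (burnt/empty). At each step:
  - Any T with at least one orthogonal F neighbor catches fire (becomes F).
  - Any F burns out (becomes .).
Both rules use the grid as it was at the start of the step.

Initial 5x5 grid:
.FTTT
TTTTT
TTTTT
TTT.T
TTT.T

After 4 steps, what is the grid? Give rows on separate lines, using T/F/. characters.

Step 1: 2 trees catch fire, 1 burn out
  ..FTT
  TFTTT
  TTTTT
  TTT.T
  TTT.T
Step 2: 4 trees catch fire, 2 burn out
  ...FT
  F.FTT
  TFTTT
  TTT.T
  TTT.T
Step 3: 5 trees catch fire, 4 burn out
  ....F
  ...FT
  F.FTT
  TFT.T
  TTT.T
Step 4: 5 trees catch fire, 5 burn out
  .....
  ....F
  ...FT
  F.F.T
  TFT.T

.....
....F
...FT
F.F.T
TFT.T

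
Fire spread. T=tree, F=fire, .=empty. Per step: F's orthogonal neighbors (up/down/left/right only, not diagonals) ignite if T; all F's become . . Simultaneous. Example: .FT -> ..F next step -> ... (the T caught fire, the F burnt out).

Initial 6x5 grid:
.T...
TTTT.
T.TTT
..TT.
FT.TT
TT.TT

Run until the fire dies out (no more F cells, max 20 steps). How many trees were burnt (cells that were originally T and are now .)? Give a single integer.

Answer: 3

Derivation:
Step 1: +2 fires, +1 burnt (F count now 2)
Step 2: +1 fires, +2 burnt (F count now 1)
Step 3: +0 fires, +1 burnt (F count now 0)
Fire out after step 3
Initially T: 18, now '.': 15
Total burnt (originally-T cells now '.'): 3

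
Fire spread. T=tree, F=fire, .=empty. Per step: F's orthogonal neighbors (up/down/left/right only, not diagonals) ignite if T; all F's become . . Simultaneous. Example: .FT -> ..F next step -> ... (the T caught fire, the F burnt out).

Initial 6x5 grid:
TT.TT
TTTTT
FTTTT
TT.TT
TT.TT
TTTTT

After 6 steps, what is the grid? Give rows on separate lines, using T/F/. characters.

Step 1: 3 trees catch fire, 1 burn out
  TT.TT
  FTTTT
  .FTTT
  FT.TT
  TT.TT
  TTTTT
Step 2: 5 trees catch fire, 3 burn out
  FT.TT
  .FTTT
  ..FTT
  .F.TT
  FT.TT
  TTTTT
Step 3: 5 trees catch fire, 5 burn out
  .F.TT
  ..FTT
  ...FT
  ...TT
  .F.TT
  FTTTT
Step 4: 4 trees catch fire, 5 burn out
  ...TT
  ...FT
  ....F
  ...FT
  ...TT
  .FTTT
Step 5: 5 trees catch fire, 4 burn out
  ...FT
  ....F
  .....
  ....F
  ...FT
  ..FTT
Step 6: 3 trees catch fire, 5 burn out
  ....F
  .....
  .....
  .....
  ....F
  ...FT

....F
.....
.....
.....
....F
...FT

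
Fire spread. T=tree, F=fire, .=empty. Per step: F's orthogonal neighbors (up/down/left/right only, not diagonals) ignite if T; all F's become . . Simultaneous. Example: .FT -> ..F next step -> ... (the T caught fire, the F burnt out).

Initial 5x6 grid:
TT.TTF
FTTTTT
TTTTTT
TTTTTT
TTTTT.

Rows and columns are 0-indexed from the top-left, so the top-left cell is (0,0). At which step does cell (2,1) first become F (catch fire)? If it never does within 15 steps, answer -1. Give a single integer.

Step 1: cell (2,1)='T' (+5 fires, +2 burnt)
Step 2: cell (2,1)='F' (+7 fires, +5 burnt)
  -> target ignites at step 2
Step 3: cell (2,1)='.' (+6 fires, +7 burnt)
Step 4: cell (2,1)='.' (+4 fires, +6 burnt)
Step 5: cell (2,1)='.' (+3 fires, +4 burnt)
Step 6: cell (2,1)='.' (+1 fires, +3 burnt)
Step 7: cell (2,1)='.' (+0 fires, +1 burnt)
  fire out at step 7

2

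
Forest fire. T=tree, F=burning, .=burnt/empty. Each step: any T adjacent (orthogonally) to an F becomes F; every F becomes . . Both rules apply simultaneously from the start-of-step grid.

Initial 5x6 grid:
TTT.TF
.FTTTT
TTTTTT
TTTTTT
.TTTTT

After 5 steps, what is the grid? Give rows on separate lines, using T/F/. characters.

Step 1: 5 trees catch fire, 2 burn out
  TFT.F.
  ..FTTF
  TFTTTT
  TTTTTT
  .TTTTT
Step 2: 8 trees catch fire, 5 burn out
  F.F...
  ...FF.
  F.FTTF
  TFTTTT
  .TTTTT
Step 3: 6 trees catch fire, 8 burn out
  ......
  ......
  ...FF.
  F.FTTF
  .FTTTT
Step 4: 4 trees catch fire, 6 burn out
  ......
  ......
  ......
  ...FF.
  ..FTTF
Step 5: 2 trees catch fire, 4 burn out
  ......
  ......
  ......
  ......
  ...FF.

......
......
......
......
...FF.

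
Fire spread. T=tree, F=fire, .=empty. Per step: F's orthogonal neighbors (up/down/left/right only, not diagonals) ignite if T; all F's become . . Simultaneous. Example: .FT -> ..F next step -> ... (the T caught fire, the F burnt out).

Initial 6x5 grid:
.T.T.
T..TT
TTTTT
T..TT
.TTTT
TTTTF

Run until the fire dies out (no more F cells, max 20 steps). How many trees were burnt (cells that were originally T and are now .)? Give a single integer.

Step 1: +2 fires, +1 burnt (F count now 2)
Step 2: +3 fires, +2 burnt (F count now 3)
Step 3: +4 fires, +3 burnt (F count now 4)
Step 4: +4 fires, +4 burnt (F count now 4)
Step 5: +2 fires, +4 burnt (F count now 2)
Step 6: +2 fires, +2 burnt (F count now 2)
Step 7: +1 fires, +2 burnt (F count now 1)
Step 8: +2 fires, +1 burnt (F count now 2)
Step 9: +0 fires, +2 burnt (F count now 0)
Fire out after step 9
Initially T: 21, now '.': 29
Total burnt (originally-T cells now '.'): 20

Answer: 20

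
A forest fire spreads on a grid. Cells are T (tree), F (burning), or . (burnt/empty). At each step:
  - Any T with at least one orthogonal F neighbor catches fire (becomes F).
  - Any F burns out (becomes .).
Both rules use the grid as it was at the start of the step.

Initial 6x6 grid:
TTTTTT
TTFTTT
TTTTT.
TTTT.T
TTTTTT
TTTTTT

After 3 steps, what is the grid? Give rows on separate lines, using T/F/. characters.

Step 1: 4 trees catch fire, 1 burn out
  TTFTTT
  TF.FTT
  TTFTT.
  TTTT.T
  TTTTTT
  TTTTTT
Step 2: 7 trees catch fire, 4 burn out
  TF.FTT
  F...FT
  TF.FT.
  TTFT.T
  TTTTTT
  TTTTTT
Step 3: 8 trees catch fire, 7 burn out
  F...FT
  .....F
  F...F.
  TF.F.T
  TTFTTT
  TTTTTT

F...FT
.....F
F...F.
TF.F.T
TTFTTT
TTTTTT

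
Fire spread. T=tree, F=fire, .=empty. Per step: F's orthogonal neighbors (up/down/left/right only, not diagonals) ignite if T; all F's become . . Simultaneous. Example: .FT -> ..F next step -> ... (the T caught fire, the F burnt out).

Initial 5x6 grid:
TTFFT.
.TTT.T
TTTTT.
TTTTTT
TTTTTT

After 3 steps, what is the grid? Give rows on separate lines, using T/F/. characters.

Step 1: 4 trees catch fire, 2 burn out
  TF..F.
  .TFF.T
  TTTTT.
  TTTTTT
  TTTTTT
Step 2: 4 trees catch fire, 4 burn out
  F.....
  .F...T
  TTFFT.
  TTTTTT
  TTTTTT
Step 3: 4 trees catch fire, 4 burn out
  ......
  .....T
  TF..F.
  TTFFTT
  TTTTTT

......
.....T
TF..F.
TTFFTT
TTTTTT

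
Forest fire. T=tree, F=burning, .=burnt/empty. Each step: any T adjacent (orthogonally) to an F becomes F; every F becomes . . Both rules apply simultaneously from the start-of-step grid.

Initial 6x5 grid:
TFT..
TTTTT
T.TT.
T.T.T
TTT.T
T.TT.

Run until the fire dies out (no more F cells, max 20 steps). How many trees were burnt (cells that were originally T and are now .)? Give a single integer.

Step 1: +3 fires, +1 burnt (F count now 3)
Step 2: +2 fires, +3 burnt (F count now 2)
Step 3: +3 fires, +2 burnt (F count now 3)
Step 4: +4 fires, +3 burnt (F count now 4)
Step 5: +2 fires, +4 burnt (F count now 2)
Step 6: +3 fires, +2 burnt (F count now 3)
Step 7: +1 fires, +3 burnt (F count now 1)
Step 8: +0 fires, +1 burnt (F count now 0)
Fire out after step 8
Initially T: 20, now '.': 28
Total burnt (originally-T cells now '.'): 18

Answer: 18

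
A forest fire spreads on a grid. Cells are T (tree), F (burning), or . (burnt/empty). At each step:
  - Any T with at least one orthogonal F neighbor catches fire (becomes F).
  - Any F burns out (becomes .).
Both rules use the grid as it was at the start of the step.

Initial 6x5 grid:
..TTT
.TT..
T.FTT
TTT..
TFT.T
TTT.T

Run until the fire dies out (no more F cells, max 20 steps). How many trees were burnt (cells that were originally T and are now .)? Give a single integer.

Step 1: +7 fires, +2 burnt (F count now 7)
Step 2: +6 fires, +7 burnt (F count now 6)
Step 3: +2 fires, +6 burnt (F count now 2)
Step 4: +1 fires, +2 burnt (F count now 1)
Step 5: +0 fires, +1 burnt (F count now 0)
Fire out after step 5
Initially T: 18, now '.': 28
Total burnt (originally-T cells now '.'): 16

Answer: 16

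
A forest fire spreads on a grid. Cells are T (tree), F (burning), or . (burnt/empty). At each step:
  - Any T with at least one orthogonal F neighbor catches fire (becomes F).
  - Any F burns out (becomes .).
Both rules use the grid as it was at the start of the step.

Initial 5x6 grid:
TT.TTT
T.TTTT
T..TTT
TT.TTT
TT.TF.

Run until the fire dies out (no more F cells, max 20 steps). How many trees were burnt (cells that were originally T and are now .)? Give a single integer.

Answer: 14

Derivation:
Step 1: +2 fires, +1 burnt (F count now 2)
Step 2: +3 fires, +2 burnt (F count now 3)
Step 3: +3 fires, +3 burnt (F count now 3)
Step 4: +3 fires, +3 burnt (F count now 3)
Step 5: +3 fires, +3 burnt (F count now 3)
Step 6: +0 fires, +3 burnt (F count now 0)
Fire out after step 6
Initially T: 22, now '.': 22
Total burnt (originally-T cells now '.'): 14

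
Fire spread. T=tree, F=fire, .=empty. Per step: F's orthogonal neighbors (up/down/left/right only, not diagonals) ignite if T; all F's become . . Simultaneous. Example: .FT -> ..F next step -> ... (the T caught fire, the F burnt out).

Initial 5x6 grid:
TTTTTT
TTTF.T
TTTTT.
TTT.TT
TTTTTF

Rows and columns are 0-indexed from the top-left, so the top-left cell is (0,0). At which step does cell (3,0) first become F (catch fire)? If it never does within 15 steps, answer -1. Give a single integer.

Step 1: cell (3,0)='T' (+5 fires, +2 burnt)
Step 2: cell (3,0)='T' (+7 fires, +5 burnt)
Step 3: cell (3,0)='T' (+6 fires, +7 burnt)
Step 4: cell (3,0)='T' (+5 fires, +6 burnt)
Step 5: cell (3,0)='F' (+2 fires, +5 burnt)
  -> target ignites at step 5
Step 6: cell (3,0)='.' (+0 fires, +2 burnt)
  fire out at step 6

5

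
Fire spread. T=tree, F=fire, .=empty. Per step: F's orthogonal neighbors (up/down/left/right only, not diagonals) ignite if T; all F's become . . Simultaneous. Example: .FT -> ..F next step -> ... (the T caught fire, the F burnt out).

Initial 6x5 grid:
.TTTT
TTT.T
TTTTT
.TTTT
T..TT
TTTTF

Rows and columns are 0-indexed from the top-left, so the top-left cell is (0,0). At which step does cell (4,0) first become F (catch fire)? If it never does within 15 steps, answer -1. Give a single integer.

Step 1: cell (4,0)='T' (+2 fires, +1 burnt)
Step 2: cell (4,0)='T' (+3 fires, +2 burnt)
Step 3: cell (4,0)='T' (+3 fires, +3 burnt)
Step 4: cell (4,0)='T' (+4 fires, +3 burnt)
Step 5: cell (4,0)='F' (+4 fires, +4 burnt)
  -> target ignites at step 5
Step 6: cell (4,0)='.' (+3 fires, +4 burnt)
Step 7: cell (4,0)='.' (+3 fires, +3 burnt)
Step 8: cell (4,0)='.' (+2 fires, +3 burnt)
Step 9: cell (4,0)='.' (+0 fires, +2 burnt)
  fire out at step 9

5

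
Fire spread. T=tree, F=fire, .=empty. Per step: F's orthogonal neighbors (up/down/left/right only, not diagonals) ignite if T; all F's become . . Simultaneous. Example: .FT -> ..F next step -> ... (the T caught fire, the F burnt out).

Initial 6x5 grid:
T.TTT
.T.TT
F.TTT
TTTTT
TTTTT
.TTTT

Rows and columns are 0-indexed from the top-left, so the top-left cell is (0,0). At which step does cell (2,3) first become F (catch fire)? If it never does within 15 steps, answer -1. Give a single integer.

Step 1: cell (2,3)='T' (+1 fires, +1 burnt)
Step 2: cell (2,3)='T' (+2 fires, +1 burnt)
Step 3: cell (2,3)='T' (+2 fires, +2 burnt)
Step 4: cell (2,3)='T' (+4 fires, +2 burnt)
Step 5: cell (2,3)='F' (+4 fires, +4 burnt)
  -> target ignites at step 5
Step 6: cell (2,3)='.' (+4 fires, +4 burnt)
Step 7: cell (2,3)='.' (+3 fires, +4 burnt)
Step 8: cell (2,3)='.' (+2 fires, +3 burnt)
Step 9: cell (2,3)='.' (+0 fires, +2 burnt)
  fire out at step 9

5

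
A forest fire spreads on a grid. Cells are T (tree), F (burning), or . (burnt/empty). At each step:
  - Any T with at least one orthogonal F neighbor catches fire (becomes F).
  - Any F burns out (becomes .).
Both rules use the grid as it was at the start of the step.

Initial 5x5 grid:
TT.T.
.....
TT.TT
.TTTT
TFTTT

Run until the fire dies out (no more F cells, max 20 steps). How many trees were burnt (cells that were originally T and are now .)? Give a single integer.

Step 1: +3 fires, +1 burnt (F count now 3)
Step 2: +3 fires, +3 burnt (F count now 3)
Step 3: +3 fires, +3 burnt (F count now 3)
Step 4: +2 fires, +3 burnt (F count now 2)
Step 5: +1 fires, +2 burnt (F count now 1)
Step 6: +0 fires, +1 burnt (F count now 0)
Fire out after step 6
Initially T: 15, now '.': 22
Total burnt (originally-T cells now '.'): 12

Answer: 12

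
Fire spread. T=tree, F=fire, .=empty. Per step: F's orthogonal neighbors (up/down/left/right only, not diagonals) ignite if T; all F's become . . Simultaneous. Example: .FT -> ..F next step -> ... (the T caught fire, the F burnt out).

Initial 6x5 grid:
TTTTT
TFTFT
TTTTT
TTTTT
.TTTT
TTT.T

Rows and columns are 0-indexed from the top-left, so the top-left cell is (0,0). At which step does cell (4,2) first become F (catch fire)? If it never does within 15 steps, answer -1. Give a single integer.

Step 1: cell (4,2)='T' (+7 fires, +2 burnt)
Step 2: cell (4,2)='T' (+8 fires, +7 burnt)
Step 3: cell (4,2)='T' (+5 fires, +8 burnt)
Step 4: cell (4,2)='F' (+3 fires, +5 burnt)
  -> target ignites at step 4
Step 5: cell (4,2)='.' (+3 fires, +3 burnt)
Step 6: cell (4,2)='.' (+0 fires, +3 burnt)
  fire out at step 6

4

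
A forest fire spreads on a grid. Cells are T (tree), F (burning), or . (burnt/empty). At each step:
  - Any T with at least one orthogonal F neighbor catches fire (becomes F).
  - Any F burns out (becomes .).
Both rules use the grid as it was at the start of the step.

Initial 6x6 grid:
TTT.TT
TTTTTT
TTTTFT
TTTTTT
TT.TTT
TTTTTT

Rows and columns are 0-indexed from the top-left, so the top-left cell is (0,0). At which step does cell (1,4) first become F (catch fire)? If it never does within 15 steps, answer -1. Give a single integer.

Step 1: cell (1,4)='F' (+4 fires, +1 burnt)
  -> target ignites at step 1
Step 2: cell (1,4)='.' (+7 fires, +4 burnt)
Step 3: cell (1,4)='.' (+7 fires, +7 burnt)
Step 4: cell (1,4)='.' (+6 fires, +7 burnt)
Step 5: cell (1,4)='.' (+5 fires, +6 burnt)
Step 6: cell (1,4)='.' (+3 fires, +5 burnt)
Step 7: cell (1,4)='.' (+1 fires, +3 burnt)
Step 8: cell (1,4)='.' (+0 fires, +1 burnt)
  fire out at step 8

1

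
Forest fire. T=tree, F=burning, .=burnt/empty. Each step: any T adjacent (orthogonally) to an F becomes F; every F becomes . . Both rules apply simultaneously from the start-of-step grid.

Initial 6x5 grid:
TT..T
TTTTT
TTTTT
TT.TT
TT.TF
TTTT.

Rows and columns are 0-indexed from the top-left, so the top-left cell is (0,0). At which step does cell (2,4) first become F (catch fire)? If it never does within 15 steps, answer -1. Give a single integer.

Step 1: cell (2,4)='T' (+2 fires, +1 burnt)
Step 2: cell (2,4)='F' (+3 fires, +2 burnt)
  -> target ignites at step 2
Step 3: cell (2,4)='.' (+3 fires, +3 burnt)
Step 4: cell (2,4)='.' (+4 fires, +3 burnt)
Step 5: cell (2,4)='.' (+4 fires, +4 burnt)
Step 6: cell (2,4)='.' (+4 fires, +4 burnt)
Step 7: cell (2,4)='.' (+3 fires, +4 burnt)
Step 8: cell (2,4)='.' (+1 fires, +3 burnt)
Step 9: cell (2,4)='.' (+0 fires, +1 burnt)
  fire out at step 9

2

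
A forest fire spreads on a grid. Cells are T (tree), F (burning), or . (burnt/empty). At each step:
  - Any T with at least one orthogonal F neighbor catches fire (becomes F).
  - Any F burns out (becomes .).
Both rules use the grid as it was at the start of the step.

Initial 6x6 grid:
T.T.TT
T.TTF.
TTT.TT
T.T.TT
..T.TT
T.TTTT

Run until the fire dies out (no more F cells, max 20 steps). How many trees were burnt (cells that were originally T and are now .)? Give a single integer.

Answer: 23

Derivation:
Step 1: +3 fires, +1 burnt (F count now 3)
Step 2: +4 fires, +3 burnt (F count now 4)
Step 3: +4 fires, +4 burnt (F count now 4)
Step 4: +4 fires, +4 burnt (F count now 4)
Step 5: +4 fires, +4 burnt (F count now 4)
Step 6: +3 fires, +4 burnt (F count now 3)
Step 7: +1 fires, +3 burnt (F count now 1)
Step 8: +0 fires, +1 burnt (F count now 0)
Fire out after step 8
Initially T: 24, now '.': 35
Total burnt (originally-T cells now '.'): 23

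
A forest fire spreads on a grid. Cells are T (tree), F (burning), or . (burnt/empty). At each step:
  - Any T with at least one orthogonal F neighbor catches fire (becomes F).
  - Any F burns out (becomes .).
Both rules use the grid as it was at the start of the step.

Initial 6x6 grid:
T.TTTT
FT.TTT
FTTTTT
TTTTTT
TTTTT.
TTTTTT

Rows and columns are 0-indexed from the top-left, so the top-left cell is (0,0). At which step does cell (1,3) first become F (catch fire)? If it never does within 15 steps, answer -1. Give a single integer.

Step 1: cell (1,3)='T' (+4 fires, +2 burnt)
Step 2: cell (1,3)='T' (+3 fires, +4 burnt)
Step 3: cell (1,3)='T' (+4 fires, +3 burnt)
Step 4: cell (1,3)='F' (+5 fires, +4 burnt)
  -> target ignites at step 4
Step 5: cell (1,3)='.' (+6 fires, +5 burnt)
Step 6: cell (1,3)='.' (+6 fires, +6 burnt)
Step 7: cell (1,3)='.' (+2 fires, +6 burnt)
Step 8: cell (1,3)='.' (+1 fires, +2 burnt)
Step 9: cell (1,3)='.' (+0 fires, +1 burnt)
  fire out at step 9

4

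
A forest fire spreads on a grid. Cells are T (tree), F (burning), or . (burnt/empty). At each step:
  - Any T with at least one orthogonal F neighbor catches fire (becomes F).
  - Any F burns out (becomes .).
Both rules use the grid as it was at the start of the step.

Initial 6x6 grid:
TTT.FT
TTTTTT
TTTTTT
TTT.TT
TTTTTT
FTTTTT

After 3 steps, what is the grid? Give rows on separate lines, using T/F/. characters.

Step 1: 4 trees catch fire, 2 burn out
  TTT..F
  TTTTFT
  TTTTTT
  TTT.TT
  FTTTTT
  .FTTTT
Step 2: 6 trees catch fire, 4 burn out
  TTT...
  TTTF.F
  TTTTFT
  FTT.TT
  .FTTTT
  ..FTTT
Step 3: 8 trees catch fire, 6 burn out
  TTT...
  TTF...
  FTTF.F
  .FT.FT
  ..FTTT
  ...FTT

TTT...
TTF...
FTTF.F
.FT.FT
..FTTT
...FTT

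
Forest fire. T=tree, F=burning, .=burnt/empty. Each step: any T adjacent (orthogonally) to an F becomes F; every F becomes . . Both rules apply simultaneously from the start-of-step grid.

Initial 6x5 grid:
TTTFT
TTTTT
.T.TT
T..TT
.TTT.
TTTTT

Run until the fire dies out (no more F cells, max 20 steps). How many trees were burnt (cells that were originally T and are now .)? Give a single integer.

Step 1: +3 fires, +1 burnt (F count now 3)
Step 2: +4 fires, +3 burnt (F count now 4)
Step 3: +4 fires, +4 burnt (F count now 4)
Step 4: +4 fires, +4 burnt (F count now 4)
Step 5: +2 fires, +4 burnt (F count now 2)
Step 6: +3 fires, +2 burnt (F count now 3)
Step 7: +1 fires, +3 burnt (F count now 1)
Step 8: +1 fires, +1 burnt (F count now 1)
Step 9: +0 fires, +1 burnt (F count now 0)
Fire out after step 9
Initially T: 23, now '.': 29
Total burnt (originally-T cells now '.'): 22

Answer: 22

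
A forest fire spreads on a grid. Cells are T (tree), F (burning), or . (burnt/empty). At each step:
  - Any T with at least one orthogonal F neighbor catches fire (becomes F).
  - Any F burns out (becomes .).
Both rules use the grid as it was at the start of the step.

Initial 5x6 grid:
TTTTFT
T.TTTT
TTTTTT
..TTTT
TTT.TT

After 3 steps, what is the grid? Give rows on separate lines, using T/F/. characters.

Step 1: 3 trees catch fire, 1 burn out
  TTTF.F
  T.TTFT
  TTTTTT
  ..TTTT
  TTT.TT
Step 2: 4 trees catch fire, 3 burn out
  TTF...
  T.TF.F
  TTTTFT
  ..TTTT
  TTT.TT
Step 3: 5 trees catch fire, 4 burn out
  TF....
  T.F...
  TTTF.F
  ..TTFT
  TTT.TT

TF....
T.F...
TTTF.F
..TTFT
TTT.TT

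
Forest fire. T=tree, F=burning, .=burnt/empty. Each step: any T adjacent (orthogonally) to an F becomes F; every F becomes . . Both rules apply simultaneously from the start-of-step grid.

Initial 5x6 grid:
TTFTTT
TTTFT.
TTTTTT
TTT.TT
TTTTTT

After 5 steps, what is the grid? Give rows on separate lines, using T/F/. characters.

Step 1: 5 trees catch fire, 2 burn out
  TF.FTT
  TTF.F.
  TTTFTT
  TTT.TT
  TTTTTT
Step 2: 5 trees catch fire, 5 burn out
  F...FT
  TF....
  TTF.FT
  TTT.TT
  TTTTTT
Step 3: 6 trees catch fire, 5 burn out
  .....F
  F.....
  TF...F
  TTF.FT
  TTTTTT
Step 4: 5 trees catch fire, 6 burn out
  ......
  ......
  F.....
  TF...F
  TTFTFT
Step 5: 4 trees catch fire, 5 burn out
  ......
  ......
  ......
  F.....
  TF.F.F

......
......
......
F.....
TF.F.F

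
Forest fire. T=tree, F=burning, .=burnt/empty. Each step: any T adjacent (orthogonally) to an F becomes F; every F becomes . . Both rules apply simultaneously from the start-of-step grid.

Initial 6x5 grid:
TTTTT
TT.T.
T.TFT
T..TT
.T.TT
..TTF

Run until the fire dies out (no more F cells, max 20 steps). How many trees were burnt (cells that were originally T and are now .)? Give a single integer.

Step 1: +6 fires, +2 burnt (F count now 6)
Step 2: +4 fires, +6 burnt (F count now 4)
Step 3: +2 fires, +4 burnt (F count now 2)
Step 4: +1 fires, +2 burnt (F count now 1)
Step 5: +2 fires, +1 burnt (F count now 2)
Step 6: +1 fires, +2 burnt (F count now 1)
Step 7: +1 fires, +1 burnt (F count now 1)
Step 8: +1 fires, +1 burnt (F count now 1)
Step 9: +0 fires, +1 burnt (F count now 0)
Fire out after step 9
Initially T: 19, now '.': 29
Total burnt (originally-T cells now '.'): 18

Answer: 18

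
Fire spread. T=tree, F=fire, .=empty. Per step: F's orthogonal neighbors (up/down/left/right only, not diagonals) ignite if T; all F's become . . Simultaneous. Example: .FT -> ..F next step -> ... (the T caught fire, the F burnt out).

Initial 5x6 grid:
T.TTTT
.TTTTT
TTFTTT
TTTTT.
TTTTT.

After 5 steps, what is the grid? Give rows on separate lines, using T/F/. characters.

Step 1: 4 trees catch fire, 1 burn out
  T.TTTT
  .TFTTT
  TF.FTT
  TTFTT.
  TTTTT.
Step 2: 8 trees catch fire, 4 burn out
  T.FTTT
  .F.FTT
  F...FT
  TF.FT.
  TTFTT.
Step 3: 7 trees catch fire, 8 burn out
  T..FTT
  ....FT
  .....F
  F...F.
  TF.FT.
Step 4: 4 trees catch fire, 7 burn out
  T...FT
  .....F
  ......
  ......
  F...F.
Step 5: 1 trees catch fire, 4 burn out
  T....F
  ......
  ......
  ......
  ......

T....F
......
......
......
......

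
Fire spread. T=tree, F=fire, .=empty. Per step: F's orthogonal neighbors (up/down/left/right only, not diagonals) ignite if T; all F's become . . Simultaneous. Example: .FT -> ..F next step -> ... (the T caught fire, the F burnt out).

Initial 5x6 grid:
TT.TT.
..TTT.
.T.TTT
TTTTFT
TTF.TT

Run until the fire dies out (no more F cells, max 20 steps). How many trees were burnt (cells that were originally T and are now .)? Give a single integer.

Answer: 18

Derivation:
Step 1: +6 fires, +2 burnt (F count now 6)
Step 2: +6 fires, +6 burnt (F count now 6)
Step 3: +4 fires, +6 burnt (F count now 4)
Step 4: +2 fires, +4 burnt (F count now 2)
Step 5: +0 fires, +2 burnt (F count now 0)
Fire out after step 5
Initially T: 20, now '.': 28
Total burnt (originally-T cells now '.'): 18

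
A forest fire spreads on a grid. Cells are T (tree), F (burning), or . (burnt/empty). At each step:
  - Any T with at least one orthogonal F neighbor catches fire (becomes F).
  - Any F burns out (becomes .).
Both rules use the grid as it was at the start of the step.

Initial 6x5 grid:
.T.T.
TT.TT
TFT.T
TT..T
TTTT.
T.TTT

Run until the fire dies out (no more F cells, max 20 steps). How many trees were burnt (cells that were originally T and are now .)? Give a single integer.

Answer: 15

Derivation:
Step 1: +4 fires, +1 burnt (F count now 4)
Step 2: +4 fires, +4 burnt (F count now 4)
Step 3: +2 fires, +4 burnt (F count now 2)
Step 4: +3 fires, +2 burnt (F count now 3)
Step 5: +1 fires, +3 burnt (F count now 1)
Step 6: +1 fires, +1 burnt (F count now 1)
Step 7: +0 fires, +1 burnt (F count now 0)
Fire out after step 7
Initially T: 20, now '.': 25
Total burnt (originally-T cells now '.'): 15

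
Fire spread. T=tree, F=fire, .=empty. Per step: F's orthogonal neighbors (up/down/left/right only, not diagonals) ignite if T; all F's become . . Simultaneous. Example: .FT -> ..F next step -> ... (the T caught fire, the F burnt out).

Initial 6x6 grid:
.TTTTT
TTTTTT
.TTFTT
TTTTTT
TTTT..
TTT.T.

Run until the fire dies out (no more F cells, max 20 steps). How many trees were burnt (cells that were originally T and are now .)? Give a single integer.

Answer: 28

Derivation:
Step 1: +4 fires, +1 burnt (F count now 4)
Step 2: +8 fires, +4 burnt (F count now 8)
Step 3: +7 fires, +8 burnt (F count now 7)
Step 4: +6 fires, +7 burnt (F count now 6)
Step 5: +2 fires, +6 burnt (F count now 2)
Step 6: +1 fires, +2 burnt (F count now 1)
Step 7: +0 fires, +1 burnt (F count now 0)
Fire out after step 7
Initially T: 29, now '.': 35
Total burnt (originally-T cells now '.'): 28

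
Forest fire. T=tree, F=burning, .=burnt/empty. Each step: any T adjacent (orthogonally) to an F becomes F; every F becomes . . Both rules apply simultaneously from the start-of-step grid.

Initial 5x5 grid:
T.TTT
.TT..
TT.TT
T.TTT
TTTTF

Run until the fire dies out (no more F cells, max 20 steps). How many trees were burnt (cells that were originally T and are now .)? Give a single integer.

Step 1: +2 fires, +1 burnt (F count now 2)
Step 2: +3 fires, +2 burnt (F count now 3)
Step 3: +3 fires, +3 burnt (F count now 3)
Step 4: +1 fires, +3 burnt (F count now 1)
Step 5: +1 fires, +1 burnt (F count now 1)
Step 6: +1 fires, +1 burnt (F count now 1)
Step 7: +1 fires, +1 burnt (F count now 1)
Step 8: +1 fires, +1 burnt (F count now 1)
Step 9: +1 fires, +1 burnt (F count now 1)
Step 10: +1 fires, +1 burnt (F count now 1)
Step 11: +1 fires, +1 burnt (F count now 1)
Step 12: +1 fires, +1 burnt (F count now 1)
Step 13: +0 fires, +1 burnt (F count now 0)
Fire out after step 13
Initially T: 18, now '.': 24
Total burnt (originally-T cells now '.'): 17

Answer: 17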